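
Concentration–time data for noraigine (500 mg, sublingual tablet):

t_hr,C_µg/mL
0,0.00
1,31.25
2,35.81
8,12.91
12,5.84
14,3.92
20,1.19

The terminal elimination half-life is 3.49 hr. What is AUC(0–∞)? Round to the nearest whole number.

AUC = 264 µg/mL·hr

Trapezoidal AUC_0→20:
  [0→1]: (0.00+31.25)/2 × 1 = 15.625
  [1→2]: (31.25+35.81)/2 × 1 = 33.53
  [2→8]: (35.81+12.91)/2 × 6 = 146.16
  [8→12]: (12.91+5.84)/2 × 4 = 37.5
  [12→14]: (5.84+3.92)/2 × 2 = 9.76
  [14→20]: (3.92+1.19)/2 × 6 = 15.33
  Sum = 257.905 µg/mL·hr
k_e = ln2 / t½ = 0.693147 / 3.49 = 0.1986 hr^-1
Extrapolated tail: C_last / k_e = 1.19 / 0.1986 = 5.992
AUC_0→∞ = 257.905 + 5.992 = 263.897 µg/mL·hr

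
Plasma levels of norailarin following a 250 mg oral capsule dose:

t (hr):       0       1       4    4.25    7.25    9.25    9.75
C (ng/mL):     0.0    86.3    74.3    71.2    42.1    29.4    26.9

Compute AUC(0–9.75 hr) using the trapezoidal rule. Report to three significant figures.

AUC = 558 ng/mL·hr

Trapezoidal AUC_0→9.75:
  [0→1]: (0.0+86.3)/2 × 1 = 43.15
  [1→4]: (86.3+74.3)/2 × 3 = 240.9
  [4→4.25]: (74.3+71.2)/2 × 0.25 = 18.1875
  [4.25→7.25]: (71.2+42.1)/2 × 3 = 169.95
  [7.25→9.25]: (42.1+29.4)/2 × 2 = 71.5
  [9.25→9.75]: (29.4+26.9)/2 × 0.5 = 14.075
  Sum = 557.7625 ng/mL·hr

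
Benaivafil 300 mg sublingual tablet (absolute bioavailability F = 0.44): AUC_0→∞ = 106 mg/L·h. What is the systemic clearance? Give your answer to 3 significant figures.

CL = 1.25 L/h

CL = F × Dose / AUC_0→∞
   = 0.44 × 300 / 106 = 1.24528 L/h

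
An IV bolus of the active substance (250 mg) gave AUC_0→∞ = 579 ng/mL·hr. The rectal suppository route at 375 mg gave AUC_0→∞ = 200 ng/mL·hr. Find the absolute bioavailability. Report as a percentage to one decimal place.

F = (AUC_ev / D_ev) / (AUC_iv / D_iv)
  = (200/375) / (579/250)
  = 0.533333 / 2.316 = 0.2303
  = 23.03%

F = 23.0%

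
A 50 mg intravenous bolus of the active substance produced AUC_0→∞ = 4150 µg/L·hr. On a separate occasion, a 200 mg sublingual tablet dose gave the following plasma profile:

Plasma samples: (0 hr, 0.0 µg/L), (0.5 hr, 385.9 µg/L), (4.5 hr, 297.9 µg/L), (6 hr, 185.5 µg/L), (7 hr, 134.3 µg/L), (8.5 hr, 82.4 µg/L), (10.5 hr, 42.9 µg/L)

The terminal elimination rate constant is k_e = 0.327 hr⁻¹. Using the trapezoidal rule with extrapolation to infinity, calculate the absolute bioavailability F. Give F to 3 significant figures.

Trapezoidal AUC_0→10.5 (sublingual tablet):
  [0→0.5]: (0.0+385.9)/2 × 0.5 = 96.475
  [0.5→4.5]: (385.9+297.9)/2 × 4 = 1367.6
  [4.5→6]: (297.9+185.5)/2 × 1.5 = 362.55
  [6→7]: (185.5+134.3)/2 × 1 = 159.9
  [7→8.5]: (134.3+82.4)/2 × 1.5 = 162.525
  [8.5→10.5]: (82.4+42.9)/2 × 2 = 125.3
  Sum = 2274.35 µg/L·hr
Tail: C_last/k_e = 42.9/0.327 = 131.193
AUC_0→∞ (sublingual tablet) = 2274.35 + 131.193 = 2405.543 µg/L·hr
F = (AUC_ev/D_ev)/(AUC_iv/D_iv) = (2405.543/200)/(4150/50) = 12.027715/83 = 0.1449

F = 0.145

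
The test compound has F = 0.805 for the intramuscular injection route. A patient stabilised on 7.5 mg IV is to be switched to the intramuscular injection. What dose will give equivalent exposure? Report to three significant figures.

D_intramuscular = 9.32 mg

For equal systemic exposure: F × D_ev = D_iv
D_ev = D_iv / F = 7.5 / 0.805 = 9.31677 mg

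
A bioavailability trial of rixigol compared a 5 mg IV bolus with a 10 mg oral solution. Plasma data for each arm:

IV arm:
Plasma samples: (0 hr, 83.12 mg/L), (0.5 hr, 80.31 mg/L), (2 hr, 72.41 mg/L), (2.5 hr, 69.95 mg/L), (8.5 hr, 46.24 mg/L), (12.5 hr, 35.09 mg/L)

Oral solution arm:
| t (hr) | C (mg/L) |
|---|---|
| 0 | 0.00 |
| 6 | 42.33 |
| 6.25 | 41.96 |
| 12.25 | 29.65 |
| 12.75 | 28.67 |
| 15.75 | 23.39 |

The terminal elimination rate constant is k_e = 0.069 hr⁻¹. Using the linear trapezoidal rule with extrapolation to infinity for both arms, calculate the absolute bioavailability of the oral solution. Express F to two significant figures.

Trapezoidal AUC_0→12.5 (IV):
  [0→0.5]: (83.12+80.31)/2 × 0.5 = 40.8575
  [0.5→2]: (80.31+72.41)/2 × 1.5 = 114.54
  [2→2.5]: (72.41+69.95)/2 × 0.5 = 35.59
  [2.5→8.5]: (69.95+46.24)/2 × 6 = 348.57
  [8.5→12.5]: (46.24+35.09)/2 × 4 = 162.66
  Sum = 702.2175 mg/L·hr
IV tail: 35.09/0.069 = 508.551; AUC_iv,0→∞ = 702.2175 + 508.551 = 1210.7685 mg/L·hr
Trapezoidal AUC_0→15.75 (oral solution):
  [0→6]: (0.00+42.33)/2 × 6 = 126.99
  [6→6.25]: (42.33+41.96)/2 × 0.25 = 10.53625
  [6.25→12.25]: (41.96+29.65)/2 × 6 = 214.83
  [12.25→12.75]: (29.65+28.67)/2 × 0.5 = 14.58
  [12.75→15.75]: (28.67+23.39)/2 × 3 = 78.09
  Sum = 445.02625 mg/L·hr
oral solution tail: 23.39/0.069 = 338.986; AUC_ev,0→∞ = 445.02625 + 338.986 = 784.01225 mg/L·hr
F = (AUC_ev/D_ev)/(AUC_iv/D_iv) = (784.01225/10)/(1210.7685/5) = 78.401225/242.1537 = 0.3238

F = 0.32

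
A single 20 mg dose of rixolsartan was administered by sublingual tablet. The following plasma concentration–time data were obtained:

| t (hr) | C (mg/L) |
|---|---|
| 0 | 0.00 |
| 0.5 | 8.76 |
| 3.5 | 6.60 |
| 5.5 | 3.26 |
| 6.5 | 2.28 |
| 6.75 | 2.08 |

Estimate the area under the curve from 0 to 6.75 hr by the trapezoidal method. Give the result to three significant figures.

Trapezoidal AUC_0→6.75:
  [0→0.5]: (0.00+8.76)/2 × 0.5 = 2.19
  [0.5→3.5]: (8.76+6.60)/2 × 3 = 23.04
  [3.5→5.5]: (6.60+3.26)/2 × 2 = 9.86
  [5.5→6.5]: (3.26+2.28)/2 × 1 = 2.77
  [6.5→6.75]: (2.28+2.08)/2 × 0.25 = 0.545
  Sum = 38.405 mg/L·hr

AUC = 38.4 mg/L·hr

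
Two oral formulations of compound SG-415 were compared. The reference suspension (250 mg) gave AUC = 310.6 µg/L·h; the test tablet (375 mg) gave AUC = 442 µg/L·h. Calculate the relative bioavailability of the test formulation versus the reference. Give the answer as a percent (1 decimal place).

F_rel = 94.9%

F_rel = (AUC_test/D_test) / (AUC_ref/D_ref)
      = (442/375) / (310.6/250)
      = 1.17867 / 1.2424 = 0.9487 = 94.87%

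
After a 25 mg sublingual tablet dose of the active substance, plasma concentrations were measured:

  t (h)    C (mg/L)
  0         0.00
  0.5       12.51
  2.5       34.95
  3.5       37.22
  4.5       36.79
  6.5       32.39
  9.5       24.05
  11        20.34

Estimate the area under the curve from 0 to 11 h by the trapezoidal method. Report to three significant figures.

Trapezoidal AUC_0→11:
  [0→0.5]: (0.00+12.51)/2 × 0.5 = 3.1275
  [0.5→2.5]: (12.51+34.95)/2 × 2 = 47.46
  [2.5→3.5]: (34.95+37.22)/2 × 1 = 36.085
  [3.5→4.5]: (37.22+36.79)/2 × 1 = 37.005
  [4.5→6.5]: (36.79+32.39)/2 × 2 = 69.18
  [6.5→9.5]: (32.39+24.05)/2 × 3 = 84.66
  [9.5→11]: (24.05+20.34)/2 × 1.5 = 33.2925
  Sum = 310.81 mg/L·h

AUC = 311 mg/L·h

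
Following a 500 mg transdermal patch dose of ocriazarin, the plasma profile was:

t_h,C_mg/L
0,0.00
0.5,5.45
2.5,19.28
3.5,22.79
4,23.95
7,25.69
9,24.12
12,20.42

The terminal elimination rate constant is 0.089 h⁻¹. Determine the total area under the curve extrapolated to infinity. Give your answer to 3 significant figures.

AUC = 479 mg/L·h

Trapezoidal AUC_0→12:
  [0→0.5]: (0.00+5.45)/2 × 0.5 = 1.3625
  [0.5→2.5]: (5.45+19.28)/2 × 2 = 24.73
  [2.5→3.5]: (19.28+22.79)/2 × 1 = 21.035
  [3.5→4]: (22.79+23.95)/2 × 0.5 = 11.685
  [4→7]: (23.95+25.69)/2 × 3 = 74.46
  [7→9]: (25.69+24.12)/2 × 2 = 49.81
  [9→12]: (24.12+20.42)/2 × 3 = 66.81
  Sum = 249.8925 mg/L·h
Extrapolated tail: C_last / k_e = 20.42 / 0.089 = 229.438
AUC_0→∞ = 249.8925 + 229.438 = 479.3305 mg/L·h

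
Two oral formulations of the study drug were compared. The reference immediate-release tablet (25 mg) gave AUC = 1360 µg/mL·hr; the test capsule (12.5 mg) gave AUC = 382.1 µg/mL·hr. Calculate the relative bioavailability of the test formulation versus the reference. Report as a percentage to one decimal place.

F_rel = (AUC_test/D_test) / (AUC_ref/D_ref)
      = (382.1/12.5) / (1360/25)
      = 30.568 / 54.4 = 0.5619 = 56.19%

F_rel = 56.2%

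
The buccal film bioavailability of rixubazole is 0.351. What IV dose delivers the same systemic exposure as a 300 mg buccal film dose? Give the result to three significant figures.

Systemic exposure from an extravascular dose = F × D_ev, so the equivalent IV dose is F × D_ev.
D_iv = F × D_ev = 0.351 × 300 = 105.3 mg

D_iv = 105 mg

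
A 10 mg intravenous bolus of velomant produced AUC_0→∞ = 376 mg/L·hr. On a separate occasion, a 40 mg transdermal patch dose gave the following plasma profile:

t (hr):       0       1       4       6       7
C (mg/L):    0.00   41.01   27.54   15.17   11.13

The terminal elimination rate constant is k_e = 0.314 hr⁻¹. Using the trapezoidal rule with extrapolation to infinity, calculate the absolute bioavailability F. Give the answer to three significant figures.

F = 0.143

Trapezoidal AUC_0→7 (transdermal patch):
  [0→1]: (0.00+41.01)/2 × 1 = 20.505
  [1→4]: (41.01+27.54)/2 × 3 = 102.825
  [4→6]: (27.54+15.17)/2 × 2 = 42.71
  [6→7]: (15.17+11.13)/2 × 1 = 13.15
  Sum = 179.19 mg/L·hr
Tail: C_last/k_e = 11.13/0.314 = 35.446
AUC_0→∞ (transdermal patch) = 179.19 + 35.446 = 214.636 mg/L·hr
F = (AUC_ev/D_ev)/(AUC_iv/D_iv) = (214.636/40)/(376/10) = 5.3659/37.6 = 0.1427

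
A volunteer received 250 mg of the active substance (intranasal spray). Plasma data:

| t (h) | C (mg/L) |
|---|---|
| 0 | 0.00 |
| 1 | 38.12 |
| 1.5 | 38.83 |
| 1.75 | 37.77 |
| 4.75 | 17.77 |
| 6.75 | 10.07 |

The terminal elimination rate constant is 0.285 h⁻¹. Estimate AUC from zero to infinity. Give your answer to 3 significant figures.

Trapezoidal AUC_0→6.75:
  [0→1]: (0.00+38.12)/2 × 1 = 19.06
  [1→1.5]: (38.12+38.83)/2 × 0.5 = 19.2375
  [1.5→1.75]: (38.83+37.77)/2 × 0.25 = 9.575
  [1.75→4.75]: (37.77+17.77)/2 × 3 = 83.31
  [4.75→6.75]: (17.77+10.07)/2 × 2 = 27.84
  Sum = 159.0225 mg/L·h
Extrapolated tail: C_last / k_e = 10.07 / 0.285 = 35.333
AUC_0→∞ = 159.0225 + 35.333 = 194.3555 mg/L·h

AUC = 194 mg/L·h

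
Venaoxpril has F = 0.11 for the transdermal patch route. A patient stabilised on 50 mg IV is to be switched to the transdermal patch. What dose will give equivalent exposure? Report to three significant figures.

D_transdermal = 455 mg

For equal systemic exposure: F × D_ev = D_iv
D_ev = D_iv / F = 50 / 0.11 = 454.545 mg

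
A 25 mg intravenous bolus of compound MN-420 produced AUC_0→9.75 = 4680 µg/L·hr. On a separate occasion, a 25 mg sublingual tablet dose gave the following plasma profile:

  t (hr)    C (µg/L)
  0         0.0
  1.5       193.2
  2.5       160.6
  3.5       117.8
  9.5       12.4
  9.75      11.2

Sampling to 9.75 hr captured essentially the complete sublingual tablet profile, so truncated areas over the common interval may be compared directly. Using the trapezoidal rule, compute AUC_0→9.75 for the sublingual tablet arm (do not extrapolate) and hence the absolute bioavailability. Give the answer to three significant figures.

F = 0.183

Trapezoidal AUC_0→9.75 (sublingual tablet):
  [0→1.5]: (0.0+193.2)/2 × 1.5 = 144.9
  [1.5→2.5]: (193.2+160.6)/2 × 1 = 176.9
  [2.5→3.5]: (160.6+117.8)/2 × 1 = 139.2
  [3.5→9.5]: (117.8+12.4)/2 × 6 = 390.6
  [9.5→9.75]: (12.4+11.2)/2 × 0.25 = 2.95
  Sum = 854.55 µg/L·hr
F = (AUC_ev/D_ev)/(AUC_iv/D_iv) = (854.55/25)/(4680/25) = 34.182/187.2 = 0.1826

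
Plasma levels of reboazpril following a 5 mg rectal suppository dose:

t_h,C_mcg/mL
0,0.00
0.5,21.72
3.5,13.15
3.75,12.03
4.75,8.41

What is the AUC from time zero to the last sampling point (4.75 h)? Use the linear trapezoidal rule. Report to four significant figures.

AUC = 71.10 mcg/mL·h

Trapezoidal AUC_0→4.75:
  [0→0.5]: (0.00+21.72)/2 × 0.5 = 5.43
  [0.5→3.5]: (21.72+13.15)/2 × 3 = 52.305
  [3.5→3.75]: (13.15+12.03)/2 × 0.25 = 3.1475
  [3.75→4.75]: (12.03+8.41)/2 × 1 = 10.22
  Sum = 71.1025 mcg/mL·h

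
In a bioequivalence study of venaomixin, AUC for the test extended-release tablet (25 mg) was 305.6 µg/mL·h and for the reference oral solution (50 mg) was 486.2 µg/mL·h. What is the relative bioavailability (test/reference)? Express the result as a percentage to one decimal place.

F_rel = 125.7%

F_rel = (AUC_test/D_test) / (AUC_ref/D_ref)
      = (305.6/25) / (486.2/50)
      = 12.224 / 9.724 = 1.2571 = 125.71%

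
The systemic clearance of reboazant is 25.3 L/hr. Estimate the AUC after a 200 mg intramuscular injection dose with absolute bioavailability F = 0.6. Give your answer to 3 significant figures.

AUC_0→∞ = F × Dose / CL
        = 0.6 × 200 / 25.3 = 4.74308 mg/L·hr

AUC = 4.74 mg/L·hr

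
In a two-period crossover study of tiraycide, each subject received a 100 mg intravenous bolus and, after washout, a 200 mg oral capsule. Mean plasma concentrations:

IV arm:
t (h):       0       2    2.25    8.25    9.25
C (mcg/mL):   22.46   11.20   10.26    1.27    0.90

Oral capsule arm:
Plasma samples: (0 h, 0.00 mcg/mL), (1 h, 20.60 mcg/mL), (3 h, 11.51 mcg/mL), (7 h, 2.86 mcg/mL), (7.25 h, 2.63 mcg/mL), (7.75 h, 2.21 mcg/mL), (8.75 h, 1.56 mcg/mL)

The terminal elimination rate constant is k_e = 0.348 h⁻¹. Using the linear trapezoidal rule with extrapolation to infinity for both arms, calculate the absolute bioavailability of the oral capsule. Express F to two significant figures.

F = 0.53

Trapezoidal AUC_0→9.25 (IV):
  [0→2]: (22.46+11.20)/2 × 2 = 33.66
  [2→2.25]: (11.20+10.26)/2 × 0.25 = 2.6825
  [2.25→8.25]: (10.26+1.27)/2 × 6 = 34.59
  [8.25→9.25]: (1.27+0.90)/2 × 1 = 1.085
  Sum = 72.0175 mcg/mL·h
IV tail: 0.90/0.348 = 2.586; AUC_iv,0→∞ = 72.0175 + 2.586 = 74.6035 mcg/mL·h
Trapezoidal AUC_0→8.75 (oral capsule):
  [0→1]: (0.00+20.60)/2 × 1 = 10.3
  [1→3]: (20.60+11.51)/2 × 2 = 32.11
  [3→7]: (11.51+2.86)/2 × 4 = 28.74
  [7→7.25]: (2.86+2.63)/2 × 0.25 = 0.68625
  [7.25→7.75]: (2.63+2.21)/2 × 0.5 = 1.21
  [7.75→8.75]: (2.21+1.56)/2 × 1 = 1.885
  Sum = 74.93125 mcg/mL·h
oral capsule tail: 1.56/0.348 = 4.483; AUC_ev,0→∞ = 74.93125 + 4.483 = 79.41425 mcg/mL·h
F = (AUC_ev/D_ev)/(AUC_iv/D_iv) = (79.41425/200)/(74.6035/100) = 0.39707125/0.746035 = 0.5322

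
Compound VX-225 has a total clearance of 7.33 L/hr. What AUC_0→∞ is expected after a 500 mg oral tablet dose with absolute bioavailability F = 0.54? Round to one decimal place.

AUC_0→∞ = F × Dose / CL
        = 0.54 × 500 / 7.33 = 36.8349 mg/L·hr

AUC = 36.8 mg/L·hr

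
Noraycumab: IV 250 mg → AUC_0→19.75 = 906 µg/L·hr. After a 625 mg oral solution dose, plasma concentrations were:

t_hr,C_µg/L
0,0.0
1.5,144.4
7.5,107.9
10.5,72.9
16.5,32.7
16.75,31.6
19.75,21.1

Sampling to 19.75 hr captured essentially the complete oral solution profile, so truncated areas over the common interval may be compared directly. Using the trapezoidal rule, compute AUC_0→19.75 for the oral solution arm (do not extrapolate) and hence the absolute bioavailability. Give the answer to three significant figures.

F = 0.680

Trapezoidal AUC_0→19.75 (oral solution):
  [0→1.5]: (0.0+144.4)/2 × 1.5 = 108.3
  [1.5→7.5]: (144.4+107.9)/2 × 6 = 756.9
  [7.5→10.5]: (107.9+72.9)/2 × 3 = 271.2
  [10.5→16.5]: (72.9+32.7)/2 × 6 = 316.8
  [16.5→16.75]: (32.7+31.6)/2 × 0.25 = 8.0375
  [16.75→19.75]: (31.6+21.1)/2 × 3 = 79.05
  Sum = 1540.2875 µg/L·hr
F = (AUC_ev/D_ev)/(AUC_iv/D_iv) = (1540.2875/625)/(906/250) = 2.46446/3.624 = 0.6800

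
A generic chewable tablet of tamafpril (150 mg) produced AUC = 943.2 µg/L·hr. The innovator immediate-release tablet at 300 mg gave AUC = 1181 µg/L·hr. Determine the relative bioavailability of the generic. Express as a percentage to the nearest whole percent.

F_rel = (AUC_test/D_test) / (AUC_ref/D_ref)
      = (943.2/150) / (1181/300)
      = 6.288 / 3.93667 = 1.5973 = 159.73%

F_rel = 160%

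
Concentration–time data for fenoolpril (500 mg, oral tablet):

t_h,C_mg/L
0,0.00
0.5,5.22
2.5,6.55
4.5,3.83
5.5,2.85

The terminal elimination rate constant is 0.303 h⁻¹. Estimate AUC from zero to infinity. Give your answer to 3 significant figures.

Trapezoidal AUC_0→5.5:
  [0→0.5]: (0.00+5.22)/2 × 0.5 = 1.305
  [0.5→2.5]: (5.22+6.55)/2 × 2 = 11.77
  [2.5→4.5]: (6.55+3.83)/2 × 2 = 10.38
  [4.5→5.5]: (3.83+2.85)/2 × 1 = 3.34
  Sum = 26.795 mg/L·h
Extrapolated tail: C_last / k_e = 2.85 / 0.303 = 9.406
AUC_0→∞ = 26.795 + 9.406 = 36.201 mg/L·h

AUC = 36.2 mg/L·h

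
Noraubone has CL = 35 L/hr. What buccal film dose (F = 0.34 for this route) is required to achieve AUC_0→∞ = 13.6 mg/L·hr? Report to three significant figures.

Dose = 1400 mg

Dose = CL × AUC_0→∞ / F
     = 35 × 13.6 / 0.34 = 1400 mg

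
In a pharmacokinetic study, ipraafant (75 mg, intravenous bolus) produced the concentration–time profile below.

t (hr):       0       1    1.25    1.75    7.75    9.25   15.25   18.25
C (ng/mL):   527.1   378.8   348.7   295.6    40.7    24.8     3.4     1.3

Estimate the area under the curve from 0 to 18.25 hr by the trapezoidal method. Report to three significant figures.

AUC = 1850 ng/mL·hr

Trapezoidal AUC_0→18.25:
  [0→1]: (527.1+378.8)/2 × 1 = 452.95
  [1→1.25]: (378.8+348.7)/2 × 0.25 = 90.9375
  [1.25→1.75]: (348.7+295.6)/2 × 0.5 = 161.075
  [1.75→7.75]: (295.6+40.7)/2 × 6 = 1008.9
  [7.75→9.25]: (40.7+24.8)/2 × 1.5 = 49.125
  [9.25→15.25]: (24.8+3.4)/2 × 6 = 84.6
  [15.25→18.25]: (3.4+1.3)/2 × 3 = 7.05
  Sum = 1854.6375 ng/mL·hr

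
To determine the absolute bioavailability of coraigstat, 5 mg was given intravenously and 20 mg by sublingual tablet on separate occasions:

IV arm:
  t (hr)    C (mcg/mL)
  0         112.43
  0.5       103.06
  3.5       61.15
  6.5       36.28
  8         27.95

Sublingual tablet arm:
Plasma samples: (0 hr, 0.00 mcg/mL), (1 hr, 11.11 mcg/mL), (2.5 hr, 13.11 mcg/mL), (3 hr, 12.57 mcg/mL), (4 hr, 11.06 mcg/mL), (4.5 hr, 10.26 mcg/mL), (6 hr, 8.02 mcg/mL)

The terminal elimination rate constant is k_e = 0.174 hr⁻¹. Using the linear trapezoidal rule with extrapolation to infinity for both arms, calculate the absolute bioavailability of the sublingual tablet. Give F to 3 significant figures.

F = 0.0409

Trapezoidal AUC_0→8 (IV):
  [0→0.5]: (112.43+103.06)/2 × 0.5 = 53.8725
  [0.5→3.5]: (103.06+61.15)/2 × 3 = 246.315
  [3.5→6.5]: (61.15+36.28)/2 × 3 = 146.145
  [6.5→8]: (36.28+27.95)/2 × 1.5 = 48.1725
  Sum = 494.505 mcg/mL·hr
IV tail: 27.95/0.174 = 160.632; AUC_iv,0→∞ = 494.505 + 160.632 = 655.137 mcg/mL·hr
Trapezoidal AUC_0→6 (sublingual tablet):
  [0→1]: (0.00+11.11)/2 × 1 = 5.555
  [1→2.5]: (11.11+13.11)/2 × 1.5 = 18.165
  [2.5→3]: (13.11+12.57)/2 × 0.5 = 6.42
  [3→4]: (12.57+11.06)/2 × 1 = 11.815
  [4→4.5]: (11.06+10.26)/2 × 0.5 = 5.33
  [4.5→6]: (10.26+8.02)/2 × 1.5 = 13.71
  Sum = 60.995 mcg/mL·hr
sublingual tablet tail: 8.02/0.174 = 46.092; AUC_ev,0→∞ = 60.995 + 46.092 = 107.087 mcg/mL·hr
F = (AUC_ev/D_ev)/(AUC_iv/D_iv) = (107.087/20)/(655.137/5) = 5.35435/131.0274 = 0.0409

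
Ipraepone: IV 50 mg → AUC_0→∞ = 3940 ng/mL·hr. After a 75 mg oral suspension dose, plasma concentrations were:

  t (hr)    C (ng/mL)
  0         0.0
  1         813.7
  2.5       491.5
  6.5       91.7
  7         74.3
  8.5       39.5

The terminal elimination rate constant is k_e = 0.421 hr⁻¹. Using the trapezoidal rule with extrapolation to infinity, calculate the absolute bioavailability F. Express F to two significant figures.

F = 0.47

Trapezoidal AUC_0→8.5 (oral suspension):
  [0→1]: (0.0+813.7)/2 × 1 = 406.85
  [1→2.5]: (813.7+491.5)/2 × 1.5 = 978.9
  [2.5→6.5]: (491.5+91.7)/2 × 4 = 1166.4
  [6.5→7]: (91.7+74.3)/2 × 0.5 = 41.5
  [7→8.5]: (74.3+39.5)/2 × 1.5 = 85.35
  Sum = 2679.0 ng/mL·hr
Tail: C_last/k_e = 39.5/0.421 = 93.824
AUC_0→∞ (oral suspension) = 2679.0 + 93.824 = 2772.824 ng/mL·hr
F = (AUC_ev/D_ev)/(AUC_iv/D_iv) = (2772.824/75)/(3940/50) = 36.971/78.8 = 0.4692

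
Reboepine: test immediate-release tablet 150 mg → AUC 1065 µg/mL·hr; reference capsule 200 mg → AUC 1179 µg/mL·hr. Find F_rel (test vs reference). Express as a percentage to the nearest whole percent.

F_rel = (AUC_test/D_test) / (AUC_ref/D_ref)
      = (1065/150) / (1179/200)
      = 7.1 / 5.895 = 1.2044 = 120.44%

F_rel = 120%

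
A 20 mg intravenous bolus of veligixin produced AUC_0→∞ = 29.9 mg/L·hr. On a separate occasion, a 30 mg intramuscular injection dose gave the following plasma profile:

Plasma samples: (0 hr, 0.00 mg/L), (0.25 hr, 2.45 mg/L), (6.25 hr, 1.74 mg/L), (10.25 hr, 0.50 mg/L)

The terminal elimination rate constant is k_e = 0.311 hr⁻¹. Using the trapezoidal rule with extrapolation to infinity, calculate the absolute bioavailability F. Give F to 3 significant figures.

Trapezoidal AUC_0→10.25 (intramuscular injection):
  [0→0.25]: (0.00+2.45)/2 × 0.25 = 0.30625
  [0.25→6.25]: (2.45+1.74)/2 × 6 = 12.57
  [6.25→10.25]: (1.74+0.50)/2 × 4 = 4.48
  Sum = 17.35625 mg/L·hr
Tail: C_last/k_e = 0.50/0.311 = 1.608
AUC_0→∞ (intramuscular injection) = 17.35625 + 1.608 = 18.96425 mg/L·hr
F = (AUC_ev/D_ev)/(AUC_iv/D_iv) = (18.96425/30)/(29.9/20) = 0.632142/1.495 = 0.4228

F = 0.423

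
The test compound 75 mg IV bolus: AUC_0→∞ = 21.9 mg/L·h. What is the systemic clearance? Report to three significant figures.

CL = Dose_iv / AUC_0→∞
   = 75 / 21.9 = 3.42466 L/h

CL = 3.42 L/h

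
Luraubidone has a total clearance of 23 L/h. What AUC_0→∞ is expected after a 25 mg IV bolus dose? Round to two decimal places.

AUC_0→∞ = Dose_iv / CL
        = 25 / 23 = 1.08696 mg/L·h

AUC = 1.09 mg/L·h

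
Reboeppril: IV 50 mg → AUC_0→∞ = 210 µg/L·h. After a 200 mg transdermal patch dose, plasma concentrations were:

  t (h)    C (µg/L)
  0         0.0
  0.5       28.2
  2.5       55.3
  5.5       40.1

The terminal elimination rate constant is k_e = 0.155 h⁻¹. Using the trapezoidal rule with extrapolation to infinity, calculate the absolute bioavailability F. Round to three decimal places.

F = 0.586

Trapezoidal AUC_0→5.5 (transdermal patch):
  [0→0.5]: (0.0+28.2)/2 × 0.5 = 7.05
  [0.5→2.5]: (28.2+55.3)/2 × 2 = 83.5
  [2.5→5.5]: (55.3+40.1)/2 × 3 = 143.1
  Sum = 233.65 µg/L·h
Tail: C_last/k_e = 40.1/0.155 = 258.710
AUC_0→∞ (transdermal patch) = 233.65 + 258.710 = 492.36 µg/L·h
F = (AUC_ev/D_ev)/(AUC_iv/D_iv) = (492.36/200)/(210/50) = 2.4618/4.2 = 0.5861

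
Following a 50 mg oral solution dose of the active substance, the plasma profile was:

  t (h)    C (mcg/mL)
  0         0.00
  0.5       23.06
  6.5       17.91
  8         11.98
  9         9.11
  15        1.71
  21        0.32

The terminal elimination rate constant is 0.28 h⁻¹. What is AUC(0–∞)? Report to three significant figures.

AUC = 201 mcg/mL·h

Trapezoidal AUC_0→21:
  [0→0.5]: (0.00+23.06)/2 × 0.5 = 5.765
  [0.5→6.5]: (23.06+17.91)/2 × 6 = 122.91
  [6.5→8]: (17.91+11.98)/2 × 1.5 = 22.4175
  [8→9]: (11.98+9.11)/2 × 1 = 10.545
  [9→15]: (9.11+1.71)/2 × 6 = 32.46
  [15→21]: (1.71+0.32)/2 × 6 = 6.09
  Sum = 200.1875 mcg/mL·h
Extrapolated tail: C_last / k_e = 0.32 / 0.28 = 1.143
AUC_0→∞ = 200.1875 + 1.143 = 201.3305 mcg/mL·h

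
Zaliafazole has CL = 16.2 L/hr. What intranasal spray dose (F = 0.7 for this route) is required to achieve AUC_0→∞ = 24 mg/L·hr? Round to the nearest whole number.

Dose = CL × AUC_0→∞ / F
     = 16.2 × 24 / 0.7 = 555.429 mg

Dose = 555 mg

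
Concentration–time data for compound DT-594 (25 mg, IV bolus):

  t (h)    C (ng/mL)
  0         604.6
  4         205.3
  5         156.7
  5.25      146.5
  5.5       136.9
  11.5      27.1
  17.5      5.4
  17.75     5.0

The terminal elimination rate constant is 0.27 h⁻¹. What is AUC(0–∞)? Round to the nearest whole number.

AUC = 2483 ng/mL·h

Trapezoidal AUC_0→17.75:
  [0→4]: (604.6+205.3)/2 × 4 = 1619.8
  [4→5]: (205.3+156.7)/2 × 1 = 181.0
  [5→5.25]: (156.7+146.5)/2 × 0.25 = 37.9
  [5.25→5.5]: (146.5+136.9)/2 × 0.25 = 35.425
  [5.5→11.5]: (136.9+27.1)/2 × 6 = 492.0
  [11.5→17.5]: (27.1+5.4)/2 × 6 = 97.5
  [17.5→17.75]: (5.4+5.0)/2 × 0.25 = 1.3
  Sum = 2464.925 ng/mL·h
Extrapolated tail: C_last / k_e = 5.0 / 0.27 = 18.519
AUC_0→∞ = 2464.925 + 18.519 = 2483.444 ng/mL·h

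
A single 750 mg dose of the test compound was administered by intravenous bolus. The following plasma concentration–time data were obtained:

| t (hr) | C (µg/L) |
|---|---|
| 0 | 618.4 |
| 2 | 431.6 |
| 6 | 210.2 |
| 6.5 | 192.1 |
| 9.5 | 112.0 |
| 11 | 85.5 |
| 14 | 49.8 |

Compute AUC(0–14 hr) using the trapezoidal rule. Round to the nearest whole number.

AUC = 3241 µg/L·hr

Trapezoidal AUC_0→14:
  [0→2]: (618.4+431.6)/2 × 2 = 1050.0
  [2→6]: (431.6+210.2)/2 × 4 = 1283.6
  [6→6.5]: (210.2+192.1)/2 × 0.5 = 100.575
  [6.5→9.5]: (192.1+112.0)/2 × 3 = 456.15
  [9.5→11]: (112.0+85.5)/2 × 1.5 = 148.125
  [11→14]: (85.5+49.8)/2 × 3 = 202.95
  Sum = 3241.4 µg/L·hr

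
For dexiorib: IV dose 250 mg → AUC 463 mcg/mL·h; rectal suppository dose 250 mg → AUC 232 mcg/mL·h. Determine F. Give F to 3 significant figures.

F = 0.501

F = (AUC_ev / D_ev) / (AUC_iv / D_iv)
  = (232/250) / (463/250)
  = 0.928 / 1.852 = 0.5011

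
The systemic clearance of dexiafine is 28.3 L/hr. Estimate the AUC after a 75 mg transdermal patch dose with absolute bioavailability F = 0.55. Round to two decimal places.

AUC_0→∞ = F × Dose / CL
        = 0.55 × 75 / 28.3 = 1.4576 mg/L·hr

AUC = 1.46 mg/L·hr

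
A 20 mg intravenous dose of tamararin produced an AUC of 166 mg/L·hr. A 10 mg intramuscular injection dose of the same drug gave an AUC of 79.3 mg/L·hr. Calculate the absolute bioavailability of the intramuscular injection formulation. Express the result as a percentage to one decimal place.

F = (AUC_ev / D_ev) / (AUC_iv / D_iv)
  = (79.3/10) / (166/20)
  = 7.93 / 8.3 = 0.9554
  = 95.54%

F = 95.5%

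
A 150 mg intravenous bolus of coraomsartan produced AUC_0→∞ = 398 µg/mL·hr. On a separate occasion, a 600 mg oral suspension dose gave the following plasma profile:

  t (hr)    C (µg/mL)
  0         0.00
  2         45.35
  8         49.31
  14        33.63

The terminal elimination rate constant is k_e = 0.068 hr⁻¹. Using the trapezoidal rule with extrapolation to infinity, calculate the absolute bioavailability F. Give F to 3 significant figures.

Trapezoidal AUC_0→14 (oral suspension):
  [0→2]: (0.00+45.35)/2 × 2 = 45.35
  [2→8]: (45.35+49.31)/2 × 6 = 283.98
  [8→14]: (49.31+33.63)/2 × 6 = 248.82
  Sum = 578.15 µg/mL·hr
Tail: C_last/k_e = 33.63/0.068 = 494.559
AUC_0→∞ (oral suspension) = 578.15 + 494.559 = 1072.709 µg/mL·hr
F = (AUC_ev/D_ev)/(AUC_iv/D_iv) = (1072.709/600)/(398/150) = 1.78785/2.65333 = 0.6738

F = 0.674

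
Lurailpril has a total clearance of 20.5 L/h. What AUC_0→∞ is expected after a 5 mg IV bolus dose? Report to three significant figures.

AUC_0→∞ = Dose_iv / CL
        = 5 / 20.5 = 0.243902 mg/L·h

AUC = 0.244 mg/L·h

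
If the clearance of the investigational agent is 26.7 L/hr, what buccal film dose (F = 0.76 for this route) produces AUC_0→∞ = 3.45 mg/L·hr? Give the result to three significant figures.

Dose = 121 mg

Dose = CL × AUC_0→∞ / F
     = 26.7 × 3.45 / 0.76 = 121.204 mg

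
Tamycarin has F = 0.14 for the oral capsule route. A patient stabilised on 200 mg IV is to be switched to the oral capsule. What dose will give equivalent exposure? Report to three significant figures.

D_oral = 1430 mg

For equal systemic exposure: F × D_ev = D_iv
D_ev = D_iv / F = 200 / 0.14 = 1428.57 mg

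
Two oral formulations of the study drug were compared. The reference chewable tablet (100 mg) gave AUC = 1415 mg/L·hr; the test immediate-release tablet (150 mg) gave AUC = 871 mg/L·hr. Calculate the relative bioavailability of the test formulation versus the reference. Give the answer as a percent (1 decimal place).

F_rel = 41.0%

F_rel = (AUC_test/D_test) / (AUC_ref/D_ref)
      = (871/150) / (1415/100)
      = 5.80667 / 14.15 = 0.4104 = 41.04%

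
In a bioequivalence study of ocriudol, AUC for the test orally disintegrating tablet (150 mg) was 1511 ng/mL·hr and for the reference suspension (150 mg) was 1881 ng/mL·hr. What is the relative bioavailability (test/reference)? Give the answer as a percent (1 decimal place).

F_rel = 80.3%

F_rel = (AUC_test/D_test) / (AUC_ref/D_ref)
      = (1511/150) / (1881/150)
      = 10.0733 / 12.54 = 0.8033 = 80.33%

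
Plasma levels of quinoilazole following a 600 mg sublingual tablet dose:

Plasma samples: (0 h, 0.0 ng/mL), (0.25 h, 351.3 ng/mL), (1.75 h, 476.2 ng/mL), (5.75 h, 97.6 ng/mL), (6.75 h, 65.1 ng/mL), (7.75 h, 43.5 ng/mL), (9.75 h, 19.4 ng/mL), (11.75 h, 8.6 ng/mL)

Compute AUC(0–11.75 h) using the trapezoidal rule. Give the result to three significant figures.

Trapezoidal AUC_0→11.75:
  [0→0.25]: (0.0+351.3)/2 × 0.25 = 43.9125
  [0.25→1.75]: (351.3+476.2)/2 × 1.5 = 620.625
  [1.75→5.75]: (476.2+97.6)/2 × 4 = 1147.6
  [5.75→6.75]: (97.6+65.1)/2 × 1 = 81.35
  [6.75→7.75]: (65.1+43.5)/2 × 1 = 54.3
  [7.75→9.75]: (43.5+19.4)/2 × 2 = 62.9
  [9.75→11.75]: (19.4+8.6)/2 × 2 = 28.0
  Sum = 2038.6875 ng/mL·h

AUC = 2040 ng/mL·h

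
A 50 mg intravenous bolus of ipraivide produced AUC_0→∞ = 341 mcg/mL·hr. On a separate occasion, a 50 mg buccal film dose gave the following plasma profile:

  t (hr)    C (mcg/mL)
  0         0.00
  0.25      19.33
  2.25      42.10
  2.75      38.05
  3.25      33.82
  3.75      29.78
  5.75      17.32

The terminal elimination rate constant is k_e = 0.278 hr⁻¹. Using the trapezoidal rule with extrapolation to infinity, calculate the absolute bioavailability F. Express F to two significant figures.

F = 0.67

Trapezoidal AUC_0→5.75 (buccal film):
  [0→0.25]: (0.00+19.33)/2 × 0.25 = 2.41625
  [0.25→2.25]: (19.33+42.10)/2 × 2 = 61.43
  [2.25→2.75]: (42.10+38.05)/2 × 0.5 = 20.0375
  [2.75→3.25]: (38.05+33.82)/2 × 0.5 = 17.9675
  [3.25→3.75]: (33.82+29.78)/2 × 0.5 = 15.9
  [3.75→5.75]: (29.78+17.32)/2 × 2 = 47.1
  Sum = 164.85125 mcg/mL·hr
Tail: C_last/k_e = 17.32/0.278 = 62.302
AUC_0→∞ (buccal film) = 164.85125 + 62.302 = 227.15325 mcg/mL·hr
F = (AUC_ev/D_ev)/(AUC_iv/D_iv) = (227.15325/50)/(341/50) = 4.543065/6.82 = 0.6661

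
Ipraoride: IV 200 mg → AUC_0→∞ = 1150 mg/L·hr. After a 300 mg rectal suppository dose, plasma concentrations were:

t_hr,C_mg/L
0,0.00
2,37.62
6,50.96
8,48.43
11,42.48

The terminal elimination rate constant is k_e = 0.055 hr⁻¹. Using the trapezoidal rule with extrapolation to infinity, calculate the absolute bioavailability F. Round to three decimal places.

Trapezoidal AUC_0→11 (rectal suppository):
  [0→2]: (0.00+37.62)/2 × 2 = 37.62
  [2→6]: (37.62+50.96)/2 × 4 = 177.16
  [6→8]: (50.96+48.43)/2 × 2 = 99.39
  [8→11]: (48.43+42.48)/2 × 3 = 136.365
  Sum = 450.535 mg/L·hr
Tail: C_last/k_e = 42.48/0.055 = 772.364
AUC_0→∞ (rectal suppository) = 450.535 + 772.364 = 1222.899 mg/L·hr
F = (AUC_ev/D_ev)/(AUC_iv/D_iv) = (1222.899/300)/(1150/200) = 4.07633/5.75 = 0.7089

F = 0.709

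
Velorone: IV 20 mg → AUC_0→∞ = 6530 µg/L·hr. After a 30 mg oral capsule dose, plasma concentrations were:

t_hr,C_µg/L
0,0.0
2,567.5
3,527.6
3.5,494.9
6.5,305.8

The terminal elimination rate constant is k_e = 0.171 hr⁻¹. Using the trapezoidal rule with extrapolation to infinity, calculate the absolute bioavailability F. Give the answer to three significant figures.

Trapezoidal AUC_0→6.5 (oral capsule):
  [0→2]: (0.0+567.5)/2 × 2 = 567.5
  [2→3]: (567.5+527.6)/2 × 1 = 547.55
  [3→3.5]: (527.6+494.9)/2 × 0.5 = 255.625
  [3.5→6.5]: (494.9+305.8)/2 × 3 = 1201.05
  Sum = 2571.725 µg/L·hr
Tail: C_last/k_e = 305.8/0.171 = 1788.304
AUC_0→∞ (oral capsule) = 2571.725 + 1788.304 = 4360.029 µg/L·hr
F = (AUC_ev/D_ev)/(AUC_iv/D_iv) = (4360.029/30)/(6530/20) = 145.3343/326.5 = 0.4451

F = 0.445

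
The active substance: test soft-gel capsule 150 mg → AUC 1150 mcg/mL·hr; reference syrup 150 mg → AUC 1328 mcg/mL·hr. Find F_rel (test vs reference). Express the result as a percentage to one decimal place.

F_rel = (AUC_test/D_test) / (AUC_ref/D_ref)
      = (1150/150) / (1328/150)
      = 7.66667 / 8.85333 = 0.8660 = 86.60%

F_rel = 86.6%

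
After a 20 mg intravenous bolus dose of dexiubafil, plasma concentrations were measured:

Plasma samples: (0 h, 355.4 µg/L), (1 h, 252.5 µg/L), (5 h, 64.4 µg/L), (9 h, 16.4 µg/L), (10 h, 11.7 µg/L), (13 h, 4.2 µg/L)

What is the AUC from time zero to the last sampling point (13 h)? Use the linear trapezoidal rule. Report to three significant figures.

AUC = 1140 µg/L·h

Trapezoidal AUC_0→13:
  [0→1]: (355.4+252.5)/2 × 1 = 303.95
  [1→5]: (252.5+64.4)/2 × 4 = 633.8
  [5→9]: (64.4+16.4)/2 × 4 = 161.6
  [9→10]: (16.4+11.7)/2 × 1 = 14.05
  [10→13]: (11.7+4.2)/2 × 3 = 23.85
  Sum = 1137.25 µg/L·h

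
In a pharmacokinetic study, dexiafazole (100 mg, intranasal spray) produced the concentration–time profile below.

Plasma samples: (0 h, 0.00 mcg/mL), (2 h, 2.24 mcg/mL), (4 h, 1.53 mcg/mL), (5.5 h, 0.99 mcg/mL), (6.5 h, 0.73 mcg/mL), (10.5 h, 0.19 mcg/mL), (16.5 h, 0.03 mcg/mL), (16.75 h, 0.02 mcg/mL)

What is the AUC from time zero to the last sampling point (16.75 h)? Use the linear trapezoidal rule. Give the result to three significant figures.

Trapezoidal AUC_0→16.75:
  [0→2]: (0.00+2.24)/2 × 2 = 2.24
  [2→4]: (2.24+1.53)/2 × 2 = 3.77
  [4→5.5]: (1.53+0.99)/2 × 1.5 = 1.89
  [5.5→6.5]: (0.99+0.73)/2 × 1 = 0.86
  [6.5→10.5]: (0.73+0.19)/2 × 4 = 1.84
  [10.5→16.5]: (0.19+0.03)/2 × 6 = 0.66
  [16.5→16.75]: (0.03+0.02)/2 × 0.25 = 0.00625
  Sum = 11.26625 mcg/mL·h

AUC = 11.3 mcg/mL·h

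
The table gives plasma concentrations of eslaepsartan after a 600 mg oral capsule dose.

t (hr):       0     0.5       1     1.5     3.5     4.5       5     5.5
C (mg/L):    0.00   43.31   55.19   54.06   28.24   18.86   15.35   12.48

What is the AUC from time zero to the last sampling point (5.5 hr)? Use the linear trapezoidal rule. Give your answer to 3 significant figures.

AUC = 184 mg/L·hr

Trapezoidal AUC_0→5.5:
  [0→0.5]: (0.00+43.31)/2 × 0.5 = 10.8275
  [0.5→1]: (43.31+55.19)/2 × 0.5 = 24.625
  [1→1.5]: (55.19+54.06)/2 × 0.5 = 27.3125
  [1.5→3.5]: (54.06+28.24)/2 × 2 = 82.3
  [3.5→4.5]: (28.24+18.86)/2 × 1 = 23.55
  [4.5→5]: (18.86+15.35)/2 × 0.5 = 8.5525
  [5→5.5]: (15.35+12.48)/2 × 0.5 = 6.9575
  Sum = 184.125 mg/L·hr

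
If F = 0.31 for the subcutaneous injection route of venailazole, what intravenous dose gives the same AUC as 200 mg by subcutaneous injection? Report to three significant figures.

D_iv = 62.0 mg

Systemic exposure from an extravascular dose = F × D_ev, so the equivalent IV dose is F × D_ev.
D_iv = F × D_ev = 0.31 × 200 = 62 mg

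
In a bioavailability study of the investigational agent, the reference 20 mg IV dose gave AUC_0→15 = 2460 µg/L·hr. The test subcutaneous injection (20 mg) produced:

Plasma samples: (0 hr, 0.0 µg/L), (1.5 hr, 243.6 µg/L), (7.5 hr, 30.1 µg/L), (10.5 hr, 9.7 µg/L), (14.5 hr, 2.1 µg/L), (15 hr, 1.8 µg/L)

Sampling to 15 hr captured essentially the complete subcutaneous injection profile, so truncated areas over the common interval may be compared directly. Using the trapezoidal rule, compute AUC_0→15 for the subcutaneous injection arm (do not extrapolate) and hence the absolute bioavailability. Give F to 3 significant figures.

Trapezoidal AUC_0→15 (subcutaneous injection):
  [0→1.5]: (0.0+243.6)/2 × 1.5 = 182.7
  [1.5→7.5]: (243.6+30.1)/2 × 6 = 821.1
  [7.5→10.5]: (30.1+9.7)/2 × 3 = 59.7
  [10.5→14.5]: (9.7+2.1)/2 × 4 = 23.6
  [14.5→15]: (2.1+1.8)/2 × 0.5 = 0.975
  Sum = 1088.075 µg/L·hr
F = (AUC_ev/D_ev)/(AUC_iv/D_iv) = (1088.075/20)/(2460/20) = 54.40375/123 = 0.4423

F = 0.442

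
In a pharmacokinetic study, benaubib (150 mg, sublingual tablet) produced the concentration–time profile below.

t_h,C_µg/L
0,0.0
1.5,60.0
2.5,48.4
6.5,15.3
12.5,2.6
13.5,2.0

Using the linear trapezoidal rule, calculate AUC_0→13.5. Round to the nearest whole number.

AUC = 283 µg/L·h

Trapezoidal AUC_0→13.5:
  [0→1.5]: (0.0+60.0)/2 × 1.5 = 45.0
  [1.5→2.5]: (60.0+48.4)/2 × 1 = 54.2
  [2.5→6.5]: (48.4+15.3)/2 × 4 = 127.4
  [6.5→12.5]: (15.3+2.6)/2 × 6 = 53.7
  [12.5→13.5]: (2.6+2.0)/2 × 1 = 2.3
  Sum = 282.6 µg/L·h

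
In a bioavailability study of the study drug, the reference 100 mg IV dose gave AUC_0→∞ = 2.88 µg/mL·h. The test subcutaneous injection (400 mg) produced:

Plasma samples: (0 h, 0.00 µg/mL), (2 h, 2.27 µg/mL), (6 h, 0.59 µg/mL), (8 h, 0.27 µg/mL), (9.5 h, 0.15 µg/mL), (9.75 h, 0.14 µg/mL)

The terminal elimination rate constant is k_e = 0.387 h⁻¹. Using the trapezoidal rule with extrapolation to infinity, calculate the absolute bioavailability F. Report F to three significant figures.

Trapezoidal AUC_0→9.75 (subcutaneous injection):
  [0→2]: (0.00+2.27)/2 × 2 = 2.27
  [2→6]: (2.27+0.59)/2 × 4 = 5.72
  [6→8]: (0.59+0.27)/2 × 2 = 0.86
  [8→9.5]: (0.27+0.15)/2 × 1.5 = 0.315
  [9.5→9.75]: (0.15+0.14)/2 × 0.25 = 0.03625
  Sum = 9.20125 µg/mL·h
Tail: C_last/k_e = 0.14/0.387 = 0.362
AUC_0→∞ (subcutaneous injection) = 9.20125 + 0.362 = 9.56325 µg/mL·h
F = (AUC_ev/D_ev)/(AUC_iv/D_iv) = (9.56325/400)/(2.88/100) = 0.023908125/0.0288 = 0.8301

F = 0.830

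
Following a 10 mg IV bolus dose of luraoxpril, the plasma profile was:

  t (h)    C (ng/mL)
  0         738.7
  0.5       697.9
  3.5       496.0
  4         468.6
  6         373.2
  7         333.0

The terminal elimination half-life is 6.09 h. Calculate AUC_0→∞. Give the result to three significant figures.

AUC = 6510 ng/mL·h

Trapezoidal AUC_0→7:
  [0→0.5]: (738.7+697.9)/2 × 0.5 = 359.15
  [0.5→3.5]: (697.9+496.0)/2 × 3 = 1790.85
  [3.5→4]: (496.0+468.6)/2 × 0.5 = 241.15
  [4→6]: (468.6+373.2)/2 × 2 = 841.8
  [6→7]: (373.2+333.0)/2 × 1 = 353.1
  Sum = 3586.05 ng/mL·h
k_e = ln2 / t½ = 0.693147 / 6.09 = 0.1138 h^-1
Extrapolated tail: C_last / k_e = 333.0 / 0.1138 = 2926.186
AUC_0→∞ = 3586.05 + 2926.186 = 6512.236 ng/mL·h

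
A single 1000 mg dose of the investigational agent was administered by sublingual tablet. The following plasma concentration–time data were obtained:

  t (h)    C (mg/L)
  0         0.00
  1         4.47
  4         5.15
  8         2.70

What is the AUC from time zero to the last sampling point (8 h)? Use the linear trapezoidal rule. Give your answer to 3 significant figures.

Trapezoidal AUC_0→8:
  [0→1]: (0.00+4.47)/2 × 1 = 2.235
  [1→4]: (4.47+5.15)/2 × 3 = 14.43
  [4→8]: (5.15+2.70)/2 × 4 = 15.7
  Sum = 32.365 mg/L·h

AUC = 32.4 mg/L·h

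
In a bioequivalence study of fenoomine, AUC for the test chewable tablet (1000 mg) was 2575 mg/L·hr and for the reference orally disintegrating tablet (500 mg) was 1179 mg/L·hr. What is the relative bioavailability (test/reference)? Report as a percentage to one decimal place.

F_rel = 109.2%

F_rel = (AUC_test/D_test) / (AUC_ref/D_ref)
      = (2575/1000) / (1179/500)
      = 2.575 / 2.358 = 1.0920 = 109.20%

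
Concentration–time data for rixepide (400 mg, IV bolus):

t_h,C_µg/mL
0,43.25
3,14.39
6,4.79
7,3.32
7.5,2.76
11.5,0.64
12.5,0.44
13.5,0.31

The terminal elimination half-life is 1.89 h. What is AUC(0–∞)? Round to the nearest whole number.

Trapezoidal AUC_0→13.5:
  [0→3]: (43.25+14.39)/2 × 3 = 86.46
  [3→6]: (14.39+4.79)/2 × 3 = 28.77
  [6→7]: (4.79+3.32)/2 × 1 = 4.055
  [7→7.5]: (3.32+2.76)/2 × 0.5 = 1.52
  [7.5→11.5]: (2.76+0.64)/2 × 4 = 6.8
  [11.5→12.5]: (0.64+0.44)/2 × 1 = 0.54
  [12.5→13.5]: (0.44+0.31)/2 × 1 = 0.375
  Sum = 128.52 µg/mL·h
k_e = ln2 / t½ = 0.693147 / 1.89 = 0.3667 h^-1
Extrapolated tail: C_last / k_e = 0.31 / 0.3667 = 0.845
AUC_0→∞ = 128.52 + 0.845 = 129.365 µg/mL·h

AUC = 129 µg/mL·h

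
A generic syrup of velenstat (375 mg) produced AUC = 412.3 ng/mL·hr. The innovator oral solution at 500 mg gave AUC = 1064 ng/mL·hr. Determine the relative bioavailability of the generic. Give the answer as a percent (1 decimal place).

F_rel = 51.7%

F_rel = (AUC_test/D_test) / (AUC_ref/D_ref)
      = (412.3/375) / (1064/500)
      = 1.09947 / 2.128 = 0.5167 = 51.67%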